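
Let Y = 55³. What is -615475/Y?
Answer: -24619/6655 ≈ -3.6993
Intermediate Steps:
Y = 166375
-615475/Y = -615475/166375 = -615475*1/166375 = -24619/6655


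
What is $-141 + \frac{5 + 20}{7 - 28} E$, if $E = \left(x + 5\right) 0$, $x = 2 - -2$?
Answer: $-141$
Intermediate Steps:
$x = 4$ ($x = 2 + 2 = 4$)
$E = 0$ ($E = \left(4 + 5\right) 0 = 9 \cdot 0 = 0$)
$-141 + \frac{5 + 20}{7 - 28} E = -141 + \frac{5 + 20}{7 - 28} \cdot 0 = -141 + \frac{25}{-21} \cdot 0 = -141 + 25 \left(- \frac{1}{21}\right) 0 = -141 - 0 = -141 + 0 = -141$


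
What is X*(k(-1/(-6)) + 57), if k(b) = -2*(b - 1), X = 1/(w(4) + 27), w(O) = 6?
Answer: 16/9 ≈ 1.7778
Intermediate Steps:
X = 1/33 (X = 1/(6 + 27) = 1/33 ≈ 0.030303)
k(b) = 2 - 2*b (k(b) = -2*(-1 + b) = 2 - 2*b)
X*(k(-1/(-6)) + 57) = ((2 - (-2)/(-6)) + 57)/33 = ((2 - (-2)*(-1)/6) + 57)/33 = ((2 - 2*1/6) + 57)/33 = ((2 - 1/3) + 57)/33 = (5/3 + 57)/33 = (1/33)*(176/3) = 16/9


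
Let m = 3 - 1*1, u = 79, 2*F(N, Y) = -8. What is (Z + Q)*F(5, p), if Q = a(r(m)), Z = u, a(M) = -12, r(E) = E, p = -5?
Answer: -268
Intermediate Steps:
F(N, Y) = -4 (F(N, Y) = (½)*(-8) = -4)
m = 2 (m = 3 - 1 = 2)
Z = 79
Q = -12
(Z + Q)*F(5, p) = (79 - 12)*(-4) = 67*(-4) = -268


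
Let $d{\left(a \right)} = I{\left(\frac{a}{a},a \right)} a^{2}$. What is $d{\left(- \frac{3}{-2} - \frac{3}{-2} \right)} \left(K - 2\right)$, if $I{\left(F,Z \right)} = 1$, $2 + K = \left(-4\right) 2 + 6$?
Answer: $-54$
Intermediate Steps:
$K = -4$ ($K = -2 + \left(\left(-4\right) 2 + 6\right) = -2 + \left(-8 + 6\right) = -2 - 2 = -4$)
$d{\left(a \right)} = a^{2}$ ($d{\left(a \right)} = 1 a^{2} = a^{2}$)
$d{\left(- \frac{3}{-2} - \frac{3}{-2} \right)} \left(K - 2\right) = \left(- \frac{3}{-2} - \frac{3}{-2}\right)^{2} \left(-4 - 2\right) = \left(\left(-3\right) \left(- \frac{1}{2}\right) - - \frac{3}{2}\right)^{2} \left(-6\right) = \left(\frac{3}{2} + \frac{3}{2}\right)^{2} \left(-6\right) = 3^{2} \left(-6\right) = 9 \left(-6\right) = -54$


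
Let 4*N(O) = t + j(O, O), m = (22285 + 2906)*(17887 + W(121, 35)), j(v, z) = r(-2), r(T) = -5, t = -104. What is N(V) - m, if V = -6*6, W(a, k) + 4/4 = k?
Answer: -1805791753/4 ≈ -4.5145e+8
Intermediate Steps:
W(a, k) = -1 + k
j(v, z) = -5
V = -36
m = 451447911 (m = (22285 + 2906)*(17887 + (-1 + 35)) = 25191*(17887 + 34) = 25191*17921 = 451447911)
N(O) = -109/4 (N(O) = (-104 - 5)/4 = (¼)*(-109) = -109/4)
N(V) - m = -109/4 - 1*451447911 = -109/4 - 451447911 = -1805791753/4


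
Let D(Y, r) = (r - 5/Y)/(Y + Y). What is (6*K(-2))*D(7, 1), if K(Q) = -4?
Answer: -24/49 ≈ -0.48980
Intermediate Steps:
D(Y, r) = (r - 5/Y)/(2*Y) (D(Y, r) = (r - 5/Y)/((2*Y)) = (r - 5/Y)*(1/(2*Y)) = (r - 5/Y)/(2*Y))
(6*K(-2))*D(7, 1) = (6*(-4))*((½)*(-5 + 7*1)/7²) = -12*(-5 + 7)/49 = -12*2/49 = -24*1/49 = -24/49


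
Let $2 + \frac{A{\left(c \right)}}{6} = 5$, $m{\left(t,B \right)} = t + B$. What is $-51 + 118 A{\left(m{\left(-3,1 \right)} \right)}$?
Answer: $2073$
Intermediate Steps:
$m{\left(t,B \right)} = B + t$
$A{\left(c \right)} = 18$ ($A{\left(c \right)} = -12 + 6 \cdot 5 = -12 + 30 = 18$)
$-51 + 118 A{\left(m{\left(-3,1 \right)} \right)} = -51 + 118 \cdot 18 = -51 + 2124 = 2073$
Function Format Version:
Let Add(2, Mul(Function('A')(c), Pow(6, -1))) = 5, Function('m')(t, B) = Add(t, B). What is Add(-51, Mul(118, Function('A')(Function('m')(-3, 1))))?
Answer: 2073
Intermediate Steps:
Function('m')(t, B) = Add(B, t)
Function('A')(c) = 18 (Function('A')(c) = Add(-12, Mul(6, 5)) = Add(-12, 30) = 18)
Add(-51, Mul(118, Function('A')(Function('m')(-3, 1)))) = Add(-51, Mul(118, 18)) = Add(-51, 2124) = 2073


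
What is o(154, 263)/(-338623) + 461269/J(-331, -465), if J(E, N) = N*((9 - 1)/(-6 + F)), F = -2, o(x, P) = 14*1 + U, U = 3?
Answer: 9188016746/9262335 ≈ 991.98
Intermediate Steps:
o(x, P) = 17 (o(x, P) = 14*1 + 3 = 14 + 3 = 17)
J(E, N) = -N (J(E, N) = N*((9 - 1)/(-6 - 2)) = N*(8/(-8)) = N*(8*(-⅛)) = N*(-1) = -N)
o(154, 263)/(-338623) + 461269/J(-331, -465) = 17/(-338623) + 461269/((-1*(-465))) = 17*(-1/338623) + 461269/465 = -1/19919 + 461269*(1/465) = -1/19919 + 461269/465 = 9188016746/9262335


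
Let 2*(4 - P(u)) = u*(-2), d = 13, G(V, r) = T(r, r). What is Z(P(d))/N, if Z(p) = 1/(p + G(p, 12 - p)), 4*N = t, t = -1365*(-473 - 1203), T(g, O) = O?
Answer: 1/6863220 ≈ 1.4570e-7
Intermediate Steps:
G(V, r) = r
t = 2287740 (t = -1365*(-1676) = 2287740)
N = 571935 (N = (¼)*2287740 = 571935)
P(u) = 4 + u (P(u) = 4 - u*(-2)/2 = 4 - (-1)*u = 4 + u)
Z(p) = 1/12 (Z(p) = 1/(p + (12 - p)) = 1/12)
Z(P(d))/N = (1/12)/571935 = (1/12)*(1/571935) = 1/6863220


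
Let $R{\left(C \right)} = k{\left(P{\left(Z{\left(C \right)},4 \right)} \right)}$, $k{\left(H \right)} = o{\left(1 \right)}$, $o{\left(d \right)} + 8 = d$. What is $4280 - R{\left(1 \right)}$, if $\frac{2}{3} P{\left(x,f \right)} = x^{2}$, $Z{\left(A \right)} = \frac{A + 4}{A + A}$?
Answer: $4287$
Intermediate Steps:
$Z{\left(A \right)} = \frac{4 + A}{2 A}$
$o{\left(d \right)} = -8 + d$
$P{\left(x,f \right)} = \frac{3 x^{2}}{2}$
$k{\left(H \right)} = -7$ ($k{\left(H \right)} = -8 + 1 = -7$)
$R{\left(C \right)} = -7$
$4280 - R{\left(1 \right)} = 4280 - -7 = 4280 + 7 = 4287$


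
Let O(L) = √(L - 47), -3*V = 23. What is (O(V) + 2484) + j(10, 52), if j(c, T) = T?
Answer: 2536 + 2*I*√123/3 ≈ 2536.0 + 7.3937*I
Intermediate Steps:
V = -23/3 (V = -⅓*23 = -23/3 ≈ -7.6667)
O(L) = √(-47 + L)
(O(V) + 2484) + j(10, 52) = (√(-47 - 23/3) + 2484) + 52 = (√(-164/3) + 2484) + 52 = (2*I*√123/3 + 2484) + 52 = (2484 + 2*I*√123/3) + 52 = 2536 + 2*I*√123/3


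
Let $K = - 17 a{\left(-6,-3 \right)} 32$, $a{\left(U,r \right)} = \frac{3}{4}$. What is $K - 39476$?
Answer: $-39884$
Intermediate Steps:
$a{\left(U,r \right)} = \frac{3}{4}$ ($a{\left(U,r \right)} = 3 \cdot \frac{1}{4} = \frac{3}{4}$)
$K = -408$ ($K = \left(-17\right) \frac{3}{4} \cdot 32 = \left(- \frac{51}{4}\right) 32 = -408$)
$K - 39476 = -408 - 39476 = -39884$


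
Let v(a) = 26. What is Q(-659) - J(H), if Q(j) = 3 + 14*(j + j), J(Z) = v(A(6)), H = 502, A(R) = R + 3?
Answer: -18475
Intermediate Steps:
A(R) = 3 + R
J(Z) = 26
Q(j) = 3 + 28*j (Q(j) = 3 + 14*(2*j) = 3 + 28*j)
Q(-659) - J(H) = (3 + 28*(-659)) - 1*26 = (3 - 18452) - 26 = -18449 - 26 = -18475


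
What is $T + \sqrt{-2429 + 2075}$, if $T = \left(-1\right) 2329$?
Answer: $-2329 + i \sqrt{354} \approx -2329.0 + 18.815 i$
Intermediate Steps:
$T = -2329$
$T + \sqrt{-2429 + 2075} = -2329 + \sqrt{-2429 + 2075} = -2329 + \sqrt{-354} = -2329 + i \sqrt{354}$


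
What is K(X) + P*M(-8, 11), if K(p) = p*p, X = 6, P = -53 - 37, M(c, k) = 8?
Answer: -684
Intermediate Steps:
P = -90
K(p) = p²
K(X) + P*M(-8, 11) = 6² - 90*8 = 36 - 720 = -684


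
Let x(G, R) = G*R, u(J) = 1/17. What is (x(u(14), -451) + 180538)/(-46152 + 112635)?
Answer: 3068695/1130211 ≈ 2.7152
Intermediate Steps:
u(J) = 1/17
(x(u(14), -451) + 180538)/(-46152 + 112635) = ((1/17)*(-451) + 180538)/(-46152 + 112635) = (-451/17 + 180538)/66483 = (3068695/17)*(1/66483) = 3068695/1130211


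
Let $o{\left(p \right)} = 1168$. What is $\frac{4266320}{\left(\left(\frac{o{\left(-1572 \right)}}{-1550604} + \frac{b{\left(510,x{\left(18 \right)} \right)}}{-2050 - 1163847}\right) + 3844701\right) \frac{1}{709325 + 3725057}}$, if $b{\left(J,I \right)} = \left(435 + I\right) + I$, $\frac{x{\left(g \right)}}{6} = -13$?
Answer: $\frac{4275211725086912648282640}{868827719288686147} \approx 4.9207 \cdot 10^{6}$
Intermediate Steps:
$x{\left(g \right)} = -78$ ($x{\left(g \right)} = 6 \left(-13\right) = -78$)
$b{\left(J,I \right)} = 435 + 2 I$
$\frac{4266320}{\left(\left(\frac{o{\left(-1572 \right)}}{-1550604} + \frac{b{\left(510,x{\left(18 \right)} \right)}}{-2050 - 1163847}\right) + 3844701\right) \frac{1}{709325 + 3725057}} = \frac{4266320}{\left(\left(\frac{1168}{-1550604} + \frac{435 + 2 \left(-78\right)}{-2050 - 1163847}\right) + 3844701\right) \frac{1}{709325 + 3725057}} = \frac{4266320}{\left(\left(1168 \left(- \frac{1}{1550604}\right) + \frac{435 - 156}{-1165897}\right) + 3844701\right) \frac{1}{4434382}} = \frac{4266320}{\left(\left(- \frac{292}{387651} + 279 \left(- \frac{1}{1165897}\right)\right) + 3844701\right) \frac{1}{4434382}} = \frac{4266320}{\left(\left(- \frac{292}{387651} - \frac{279}{1165897}\right) + 3844701\right) \frac{1}{4434382}} = \frac{4266320}{\left(- \frac{448596553}{451961137947} + 3844701\right) \frac{1}{4434382}} = \frac{4266320}{\frac{1737655438577372294}{451961137947} \cdot \frac{1}{4434382}} = \frac{4266320}{\frac{868827719288686147}{1002084167405846877}} = 4266320 \cdot \frac{1002084167405846877}{868827719288686147} = \frac{4275211725086912648282640}{868827719288686147}$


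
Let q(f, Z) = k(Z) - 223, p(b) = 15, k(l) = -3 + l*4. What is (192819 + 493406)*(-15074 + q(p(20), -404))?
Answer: -11608182100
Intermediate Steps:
k(l) = -3 + 4*l
q(f, Z) = -226 + 4*Z (q(f, Z) = (-3 + 4*Z) - 223 = -226 + 4*Z)
(192819 + 493406)*(-15074 + q(p(20), -404)) = (192819 + 493406)*(-15074 + (-226 + 4*(-404))) = 686225*(-15074 + (-226 - 1616)) = 686225*(-15074 - 1842) = 686225*(-16916) = -11608182100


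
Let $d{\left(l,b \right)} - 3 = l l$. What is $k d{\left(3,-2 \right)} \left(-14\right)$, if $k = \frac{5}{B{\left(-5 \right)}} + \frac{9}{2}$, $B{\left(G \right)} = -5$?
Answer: $-588$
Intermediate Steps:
$k = \frac{7}{2}$ ($k = \frac{5}{-5} + \frac{9}{2} = 5 \left(- \frac{1}{5}\right) + 9 \cdot \frac{1}{2} = -1 + \frac{9}{2} = \frac{7}{2} \approx 3.5$)
$d{\left(l,b \right)} = 3 + l^{2}$ ($d{\left(l,b \right)} = 3 + l l = 3 + l^{2}$)
$k d{\left(3,-2 \right)} \left(-14\right) = \frac{7 \left(3 + 3^{2}\right)}{2} \left(-14\right) = \frac{7 \left(3 + 9\right)}{2} \left(-14\right) = \frac{7}{2} \cdot 12 \left(-14\right) = 42 \left(-14\right) = -588$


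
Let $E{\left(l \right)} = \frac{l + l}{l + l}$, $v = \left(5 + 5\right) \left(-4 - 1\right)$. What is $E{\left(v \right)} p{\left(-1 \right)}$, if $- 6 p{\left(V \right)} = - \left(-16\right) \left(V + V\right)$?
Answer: $\frac{16}{3} \approx 5.3333$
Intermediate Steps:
$v = -50$ ($v = 10 \left(-5\right) = -50$)
$p{\left(V \right)} = - \frac{16 V}{3}$ ($p{\left(V \right)} = - \frac{\left(-1\right) \left(- 16 \left(V + V\right)\right)}{6} = - \frac{\left(-1\right) \left(- 16 \cdot 2 V\right)}{6} = - \frac{\left(-1\right) \left(- 32 V\right)}{6} = - \frac{32 V}{6} = - \frac{16 V}{3}$)
$E{\left(l \right)} = 1$ ($E{\left(l \right)} = \frac{2 l}{2 l} = 2 l \frac{1}{2 l} = 1$)
$E{\left(v \right)} p{\left(-1 \right)} = 1 \left(\left(- \frac{16}{3}\right) \left(-1\right)\right) = 1 \cdot \frac{16}{3} = \frac{16}{3}$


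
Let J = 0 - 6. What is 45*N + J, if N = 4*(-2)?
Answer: -366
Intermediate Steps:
J = -6
N = -8
45*N + J = 45*(-8) - 6 = -360 - 6 = -366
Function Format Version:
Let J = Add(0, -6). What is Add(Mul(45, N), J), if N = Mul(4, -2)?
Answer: -366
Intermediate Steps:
J = -6
N = -8
Add(Mul(45, N), J) = Add(Mul(45, -8), -6) = Add(-360, -6) = -366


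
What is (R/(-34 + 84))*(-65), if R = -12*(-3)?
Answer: -234/5 ≈ -46.800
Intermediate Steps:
R = 36
(R/(-34 + 84))*(-65) = (36/(-34 + 84))*(-65) = (36/50)*(-65) = (36*(1/50))*(-65) = (18/25)*(-65) = -234/5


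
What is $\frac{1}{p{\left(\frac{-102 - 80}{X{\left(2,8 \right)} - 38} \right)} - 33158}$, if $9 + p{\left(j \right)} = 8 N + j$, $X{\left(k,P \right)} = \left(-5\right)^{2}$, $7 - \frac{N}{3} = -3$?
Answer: $- \frac{1}{32913} \approx -3.0383 \cdot 10^{-5}$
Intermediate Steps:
$N = 30$ ($N = 21 - -9 = 21 + 9 = 30$)
$X{\left(k,P \right)} = 25$
$p{\left(j \right)} = 231 + j$ ($p{\left(j \right)} = -9 + \left(8 \cdot 30 + j\right) = -9 + \left(240 + j\right) = 231 + j$)
$\frac{1}{p{\left(\frac{-102 - 80}{X{\left(2,8 \right)} - 38} \right)} - 33158} = \frac{1}{\left(231 + \frac{-102 - 80}{25 - 38}\right) - 33158} = \frac{1}{\left(231 - \frac{182}{-13}\right) - 33158} = \frac{1}{\left(231 - -14\right) - 33158} = \frac{1}{\left(231 + 14\right) - 33158} = \frac{1}{245 - 33158} = \frac{1}{-32913} = - \frac{1}{32913}$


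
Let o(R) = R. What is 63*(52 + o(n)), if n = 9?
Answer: 3843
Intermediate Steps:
63*(52 + o(n)) = 63*(52 + 9) = 63*61 = 3843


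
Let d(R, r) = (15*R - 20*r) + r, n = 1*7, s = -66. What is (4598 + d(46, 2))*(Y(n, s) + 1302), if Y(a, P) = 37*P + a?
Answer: -5948250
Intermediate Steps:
n = 7
Y(a, P) = a + 37*P
d(R, r) = -19*r + 15*R (d(R, r) = (-20*r + 15*R) + r = -19*r + 15*R)
(4598 + d(46, 2))*(Y(n, s) + 1302) = (4598 + (-19*2 + 15*46))*((7 + 37*(-66)) + 1302) = (4598 + (-38 + 690))*((7 - 2442) + 1302) = (4598 + 652)*(-2435 + 1302) = 5250*(-1133) = -5948250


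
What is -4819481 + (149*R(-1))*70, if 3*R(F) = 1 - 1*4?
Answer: -4829911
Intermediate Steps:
R(F) = -1 (R(F) = (1 - 1*4)/3 = (1 - 4)/3 = (⅓)*(-3) = -1)
-4819481 + (149*R(-1))*70 = -4819481 + (149*(-1))*70 = -4819481 - 149*70 = -4819481 - 10430 = -4829911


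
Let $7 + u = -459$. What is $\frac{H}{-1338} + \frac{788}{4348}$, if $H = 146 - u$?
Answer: $- \frac{66943}{242401} \approx -0.27617$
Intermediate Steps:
$u = -466$ ($u = -7 - 459 = -466$)
$H = 612$ ($H = 146 - -466 = 146 + 466 = 612$)
$\frac{H}{-1338} + \frac{788}{4348} = \frac{612}{-1338} + \frac{788}{4348} = 612 \left(- \frac{1}{1338}\right) + 788 \cdot \frac{1}{4348} = - \frac{102}{223} + \frac{197}{1087} = - \frac{66943}{242401}$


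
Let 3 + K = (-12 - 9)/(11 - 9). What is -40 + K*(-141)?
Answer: 3727/2 ≈ 1863.5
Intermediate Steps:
K = -27/2 (K = -3 + (-12 - 9)/(11 - 9) = -3 - 21/2 = -27/2 ≈ -13.500)
-40 + K*(-141) = -40 - 27/2*(-141) = -40 + 3807/2 = 3727/2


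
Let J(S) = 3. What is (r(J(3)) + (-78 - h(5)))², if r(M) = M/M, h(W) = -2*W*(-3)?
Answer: 11449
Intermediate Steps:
h(W) = 6*W
r(M) = 1
(r(J(3)) + (-78 - h(5)))² = (1 + (-78 - 6*5))² = (1 + (-78 - 1*30))² = (1 + (-78 - 30))² = (1 - 108)² = (-107)² = 11449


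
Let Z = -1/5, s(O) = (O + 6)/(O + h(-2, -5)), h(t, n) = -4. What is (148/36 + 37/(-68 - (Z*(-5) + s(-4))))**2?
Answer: 78198649/6125625 ≈ 12.766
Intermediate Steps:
s(O) = (6 + O)/(-4 + O) (s(O) = (O + 6)/(O - 4) = (6 + O)/(-4 + O))
Z = -1/5 (Z = -1*1/5 = -1/5 ≈ -0.20000)
(148/36 + 37/(-68 - (Z*(-5) + s(-4))))**2 = (148/36 + 37/(-68 - (-1/5*(-5) + (6 - 4)/(-4 - 4))))**2 = (148*(1/36) + 37/(-68 - (1 + 2/(-8))))**2 = (37/9 + 37/(-68 - (1 - 1/8*2)))**2 = (37/9 + 37/(-68 - (1 - 1/4)))**2 = (37/9 + 37/(-68 - 1*3/4))**2 = (37/9 + 37/(-68 - 3/4))**2 = (37/9 + 37/(-275/4))**2 = (37/9 + 37*(-4/275))**2 = (37/9 - 148/275)**2 = (8843/2475)**2 = 78198649/6125625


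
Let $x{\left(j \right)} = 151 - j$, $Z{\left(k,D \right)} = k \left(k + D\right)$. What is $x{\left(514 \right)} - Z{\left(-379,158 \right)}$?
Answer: $-84122$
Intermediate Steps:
$Z{\left(k,D \right)} = k \left(D + k\right)$
$x{\left(514 \right)} - Z{\left(-379,158 \right)} = \left(151 - 514\right) - - 379 \left(158 - 379\right) = \left(151 - 514\right) - \left(-379\right) \left(-221\right) = -363 - 83759 = -84122$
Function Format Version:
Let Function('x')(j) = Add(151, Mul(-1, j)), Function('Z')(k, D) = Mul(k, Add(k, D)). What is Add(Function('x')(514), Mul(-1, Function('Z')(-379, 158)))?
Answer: -84122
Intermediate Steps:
Function('Z')(k, D) = Mul(k, Add(D, k))
Add(Function('x')(514), Mul(-1, Function('Z')(-379, 158))) = Add(Add(151, Mul(-1, 514)), Mul(-1, Mul(-379, Add(158, -379)))) = Add(Add(151, -514), Mul(-1, Mul(-379, -221))) = Add(-363, Mul(-1, 83759)) = Add(-363, -83759) = -84122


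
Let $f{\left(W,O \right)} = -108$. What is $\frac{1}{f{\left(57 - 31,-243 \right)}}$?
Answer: $- \frac{1}{108} \approx -0.0092593$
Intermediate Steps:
$\frac{1}{f{\left(57 - 31,-243 \right)}} = \frac{1}{-108} = - \frac{1}{108}$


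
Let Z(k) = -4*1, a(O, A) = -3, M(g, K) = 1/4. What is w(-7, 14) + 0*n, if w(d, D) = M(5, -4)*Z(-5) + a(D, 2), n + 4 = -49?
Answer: -4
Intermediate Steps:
M(g, K) = ¼
Z(k) = -4
n = -53 (n = -4 - 49 = -53)
w(d, D) = -4 (w(d, D) = (¼)*(-4) - 3 = -1 - 3 = -4)
w(-7, 14) + 0*n = -4 + 0*(-53) = -4 + 0 = -4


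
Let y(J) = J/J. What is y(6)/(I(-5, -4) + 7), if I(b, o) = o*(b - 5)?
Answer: 1/47 ≈ 0.021277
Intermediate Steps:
I(b, o) = o*(-5 + b)
y(J) = 1
y(6)/(I(-5, -4) + 7) = 1/(-4*(-5 - 5) + 7) = 1/(-4*(-10) + 7) = 1/(40 + 7) = 1/47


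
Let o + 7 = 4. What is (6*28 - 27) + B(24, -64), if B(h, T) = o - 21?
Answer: 117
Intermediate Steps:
o = -3 (o = -7 + 4 = -3)
B(h, T) = -24 (B(h, T) = -3 - 21 = -24)
(6*28 - 27) + B(24, -64) = (6*28 - 27) - 24 = (168 - 27) - 24 = 141 - 24 = 117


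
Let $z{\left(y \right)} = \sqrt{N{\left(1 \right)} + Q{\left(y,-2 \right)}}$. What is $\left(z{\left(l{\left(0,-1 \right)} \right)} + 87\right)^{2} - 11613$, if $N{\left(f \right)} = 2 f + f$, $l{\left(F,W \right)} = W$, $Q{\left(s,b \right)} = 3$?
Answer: $-4038 + 174 \sqrt{6} \approx -3611.8$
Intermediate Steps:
$N{\left(f \right)} = 3 f$
$z{\left(y \right)} = \sqrt{6}$ ($z{\left(y \right)} = \sqrt{3 \cdot 1 + 3} = \sqrt{3 + 3} = \sqrt{6}$)
$\left(z{\left(l{\left(0,-1 \right)} \right)} + 87\right)^{2} - 11613 = \left(\sqrt{6} + 87\right)^{2} - 11613 = \left(87 + \sqrt{6}\right)^{2} - 11613 = -11613 + \left(87 + \sqrt{6}\right)^{2}$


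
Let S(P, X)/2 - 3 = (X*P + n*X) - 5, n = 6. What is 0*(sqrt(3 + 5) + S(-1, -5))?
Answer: 0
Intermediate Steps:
S(P, X) = -4 + 12*X + 2*P*X (S(P, X) = 6 + 2*((X*P + 6*X) - 5) = 6 + 2*((P*X + 6*X) - 5) = 6 + 2*((6*X + P*X) - 5) = 6 + 2*(-5 + 6*X + P*X) = 6 + (-10 + 12*X + 2*P*X) = -4 + 12*X + 2*P*X)
0*(sqrt(3 + 5) + S(-1, -5)) = 0*(sqrt(3 + 5) + (-4 + 12*(-5) + 2*(-1)*(-5))) = 0*(sqrt(8) + (-4 - 60 + 10)) = 0*(2*sqrt(2) - 54) = 0*(-54 + 2*sqrt(2)) = 0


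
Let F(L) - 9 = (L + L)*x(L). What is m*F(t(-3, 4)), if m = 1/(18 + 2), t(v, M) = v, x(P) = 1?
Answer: 3/20 ≈ 0.15000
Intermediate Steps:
m = 1/20 ≈ 0.050000
F(L) = 9 + 2*L (F(L) = 9 + (L + L)*1 = 9 + (2*L)*1 = 9 + 2*L)
m*F(t(-3, 4)) = (9 + 2*(-3))/20 = (9 - 6)/20 = (1/20)*3 = 3/20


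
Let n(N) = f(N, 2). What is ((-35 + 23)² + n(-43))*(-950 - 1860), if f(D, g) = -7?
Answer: -384970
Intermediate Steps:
n(N) = -7
((-35 + 23)² + n(-43))*(-950 - 1860) = ((-35 + 23)² - 7)*(-950 - 1860) = ((-12)² - 7)*(-2810) = (144 - 7)*(-2810) = 137*(-2810) = -384970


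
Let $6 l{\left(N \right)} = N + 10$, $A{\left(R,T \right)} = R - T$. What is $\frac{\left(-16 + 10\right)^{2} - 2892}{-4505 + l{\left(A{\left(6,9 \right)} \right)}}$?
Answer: $\frac{17136}{27023} \approx 0.63413$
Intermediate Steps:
$l{\left(N \right)} = \frac{5}{3} + \frac{N}{6}$ ($l{\left(N \right)} = \frac{N + 10}{6} = \frac{10 + N}{6} = \frac{5}{3} + \frac{N}{6}$)
$\frac{\left(-16 + 10\right)^{2} - 2892}{-4505 + l{\left(A{\left(6,9 \right)} \right)}} = \frac{\left(-16 + 10\right)^{2} - 2892}{-4505 + \left(\frac{5}{3} + \frac{6 - 9}{6}\right)} = \frac{\left(-6\right)^{2} - 2892}{-4505 + \left(\frac{5}{3} + \frac{6 - 9}{6}\right)} = \frac{36 - 2892}{-4505 + \left(\frac{5}{3} + \frac{1}{6} \left(-3\right)\right)} = - \frac{2856}{-4505 + \left(\frac{5}{3} - \frac{1}{2}\right)} = - \frac{2856}{-4505 + \frac{7}{6}} = - \frac{2856}{- \frac{27023}{6}} = \left(-2856\right) \left(- \frac{6}{27023}\right) = \frac{17136}{27023}$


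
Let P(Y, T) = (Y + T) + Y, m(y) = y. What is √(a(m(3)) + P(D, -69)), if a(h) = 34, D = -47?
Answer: I*√129 ≈ 11.358*I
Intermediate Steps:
P(Y, T) = T + 2*Y (P(Y, T) = (T + Y) + Y = T + 2*Y)
√(a(m(3)) + P(D, -69)) = √(34 + (-69 + 2*(-47))) = √(34 + (-69 - 94)) = √(34 - 163) = √(-129) = I*√129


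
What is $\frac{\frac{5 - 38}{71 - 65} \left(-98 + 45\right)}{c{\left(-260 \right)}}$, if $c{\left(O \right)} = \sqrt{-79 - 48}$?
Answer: $- \frac{583 i \sqrt{127}}{254} \approx - 25.866 i$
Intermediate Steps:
$c{\left(O \right)} = i \sqrt{127}$ ($c{\left(O \right)} = \sqrt{-127} = i \sqrt{127}$)
$\frac{\frac{5 - 38}{71 - 65} \left(-98 + 45\right)}{c{\left(-260 \right)}} = \frac{\frac{5 - 38}{71 - 65} \left(-98 + 45\right)}{i \sqrt{127}} = - \frac{33}{6} \left(-53\right) \left(- \frac{i \sqrt{127}}{127}\right) = \left(-33\right) \frac{1}{6} \left(-53\right) \left(- \frac{i \sqrt{127}}{127}\right) = \left(- \frac{11}{2}\right) \left(-53\right) \left(- \frac{i \sqrt{127}}{127}\right) = \frac{583 \left(- \frac{i \sqrt{127}}{127}\right)}{2} = - \frac{583 i \sqrt{127}}{254}$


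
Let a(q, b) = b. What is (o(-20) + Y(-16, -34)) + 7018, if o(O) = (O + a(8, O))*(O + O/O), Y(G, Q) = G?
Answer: 7762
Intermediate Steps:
o(O) = 2*O*(1 + O) (o(O) = (O + O)*(O + O/O) = (2*O)*(O + 1) = (2*O)*(1 + O) = 2*O*(1 + O))
(o(-20) + Y(-16, -34)) + 7018 = (2*(-20)*(1 - 20) - 16) + 7018 = (2*(-20)*(-19) - 16) + 7018 = (760 - 16) + 7018 = 744 + 7018 = 7762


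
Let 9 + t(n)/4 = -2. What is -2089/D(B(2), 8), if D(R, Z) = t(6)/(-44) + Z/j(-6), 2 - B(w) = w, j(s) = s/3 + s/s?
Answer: 2089/7 ≈ 298.43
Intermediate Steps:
j(s) = 1 + s/3 (j(s) = s*(1/3) + 1 = s/3 + 1 = 1 + s/3)
t(n) = -44 (t(n) = -36 + 4*(-2) = -36 - 8 = -44)
B(w) = 2 - w
D(R, Z) = 1 - Z (D(R, Z) = -44/(-44) + Z/(1 + (1/3)*(-6)) = -44*(-1/44) + Z/(1 - 2) = 1 + Z/(-1) = 1 + Z*(-1) = 1 - Z)
-2089/D(B(2), 8) = -2089/(1 - 1*8) = -2089/(1 - 8) = -2089/(-7) = -2089*(-1/7) = 2089/7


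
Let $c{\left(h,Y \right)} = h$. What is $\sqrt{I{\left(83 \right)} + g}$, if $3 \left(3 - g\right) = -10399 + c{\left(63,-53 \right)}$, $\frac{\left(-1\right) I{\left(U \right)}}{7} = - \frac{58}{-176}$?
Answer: $\frac{\sqrt{60043566}}{132} \approx 58.703$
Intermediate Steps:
$I{\left(U \right)} = - \frac{203}{88}$ ($I{\left(U \right)} = - 7 \left(- \frac{58}{-176}\right) = - 7 \left(\left(-58\right) \left(- \frac{1}{176}\right)\right) = \left(-7\right) \frac{29}{88} = - \frac{203}{88}$)
$g = \frac{10345}{3}$ ($g = 3 - \frac{-10399 + 63}{3} = 3 - - \frac{10336}{3} = 3 + \frac{10336}{3} = \frac{10345}{3} \approx 3448.3$)
$\sqrt{I{\left(83 \right)} + g} = \sqrt{- \frac{203}{88} + \frac{10345}{3}} = \sqrt{\frac{909751}{264}} = \frac{\sqrt{60043566}}{132}$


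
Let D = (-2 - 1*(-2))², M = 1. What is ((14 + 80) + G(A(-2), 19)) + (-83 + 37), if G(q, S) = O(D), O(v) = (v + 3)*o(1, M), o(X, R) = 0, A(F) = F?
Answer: 48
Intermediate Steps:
D = 0 (D = (-2 + 2)² = 0² = 0)
O(v) = 0 (O(v) = (v + 3)*0 = (3 + v)*0 = 0)
G(q, S) = 0
((14 + 80) + G(A(-2), 19)) + (-83 + 37) = ((14 + 80) + 0) + (-83 + 37) = (94 + 0) - 46 = 94 - 46 = 48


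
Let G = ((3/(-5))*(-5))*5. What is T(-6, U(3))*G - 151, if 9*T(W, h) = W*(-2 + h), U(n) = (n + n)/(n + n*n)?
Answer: -136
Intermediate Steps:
U(n) = 2*n/(n + n**2) (U(n) = (2*n)/(n + n**2) = 2*n/(n + n**2))
T(W, h) = W*(-2 + h)/9 (T(W, h) = (W*(-2 + h))/9 = W*(-2 + h)/9)
G = 15 (G = ((3*(-1/5))*(-5))*5 = -3/5*(-5)*5 = 3*5 = 15)
T(-6, U(3))*G - 151 = ((1/9)*(-6)*(-2 + 2/(1 + 3)))*15 - 151 = ((1/9)*(-6)*(-2 + 2/4))*15 - 151 = ((1/9)*(-6)*(-2 + 2*(1/4)))*15 - 151 = ((1/9)*(-6)*(-2 + 1/2))*15 - 151 = ((1/9)*(-6)*(-3/2))*15 - 151 = 1*15 - 151 = 15 - 151 = -136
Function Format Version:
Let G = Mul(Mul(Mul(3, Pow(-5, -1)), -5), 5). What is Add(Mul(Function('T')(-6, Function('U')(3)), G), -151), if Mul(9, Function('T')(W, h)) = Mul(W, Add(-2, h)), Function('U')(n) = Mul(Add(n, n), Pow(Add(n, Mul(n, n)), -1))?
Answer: -136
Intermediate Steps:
Function('U')(n) = Mul(2, n, Pow(Add(n, Pow(n, 2)), -1)) (Function('U')(n) = Mul(Mul(2, n), Pow(Add(n, Pow(n, 2)), -1)) = Mul(2, n, Pow(Add(n, Pow(n, 2)), -1)))
Function('T')(W, h) = Mul(Rational(1, 9), W, Add(-2, h)) (Function('T')(W, h) = Mul(Rational(1, 9), Mul(W, Add(-2, h))) = Mul(Rational(1, 9), W, Add(-2, h)))
G = 15 (G = Mul(Mul(Mul(3, Rational(-1, 5)), -5), 5) = Mul(Mul(Rational(-3, 5), -5), 5) = Mul(3, 5) = 15)
Add(Mul(Function('T')(-6, Function('U')(3)), G), -151) = Add(Mul(Mul(Rational(1, 9), -6, Add(-2, Mul(2, Pow(Add(1, 3), -1)))), 15), -151) = Add(Mul(Mul(Rational(1, 9), -6, Add(-2, Mul(2, Pow(4, -1)))), 15), -151) = Add(Mul(Mul(Rational(1, 9), -6, Add(-2, Mul(2, Rational(1, 4)))), 15), -151) = Add(Mul(Mul(Rational(1, 9), -6, Add(-2, Rational(1, 2))), 15), -151) = Add(Mul(Mul(Rational(1, 9), -6, Rational(-3, 2)), 15), -151) = Add(Mul(1, 15), -151) = Add(15, -151) = -136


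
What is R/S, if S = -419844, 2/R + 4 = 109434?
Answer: -1/22971764460 ≈ -4.3532e-11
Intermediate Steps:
R = 1/54715 (R = 2/(-4 + 109434) = 2/109430 = 2*(1/109430) = 1/54715 ≈ 1.8277e-5)
R/S = (1/54715)/(-419844) = (1/54715)*(-1/419844) = -1/22971764460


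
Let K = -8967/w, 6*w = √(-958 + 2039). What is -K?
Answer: 53802*√1081/1081 ≈ 1636.4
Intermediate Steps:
w = √1081/6 (w = √(-958 + 2039)/6 = √1081/6 ≈ 5.4798)
K = -53802*√1081/1081 (K = -8967*6*√1081/1081 = -53802*√1081/1081 ≈ -1636.4)
-K = -(-53802)*√1081/1081 = 53802*√1081/1081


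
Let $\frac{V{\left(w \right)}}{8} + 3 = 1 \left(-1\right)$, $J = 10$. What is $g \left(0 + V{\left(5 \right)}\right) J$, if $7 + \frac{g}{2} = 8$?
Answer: $-640$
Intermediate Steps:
$V{\left(w \right)} = -32$ ($V{\left(w \right)} = -24 + 8 \cdot 1 \left(-1\right) = -24 + 8 \left(-1\right) = -24 - 8 = -32$)
$g = 2$ ($g = -14 + 2 \cdot 8 = -14 + 16 = 2$)
$g \left(0 + V{\left(5 \right)}\right) J = 2 \left(0 - 32\right) 10 = 2 \left(-32\right) 10 = \left(-64\right) 10 = -640$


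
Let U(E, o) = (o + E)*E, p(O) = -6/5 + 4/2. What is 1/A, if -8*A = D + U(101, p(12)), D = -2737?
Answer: -10/9431 ≈ -0.0010603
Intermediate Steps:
p(O) = ⅘ (p(O) = -6*⅕ + 4*(½) = -6/5 + 2 = ⅘)
U(E, o) = E*(E + o) (U(E, o) = (E + o)*E = E*(E + o))
A = -9431/10 (A = -(-2737 + 101*(101 + ⅘))/8 = -(-2737 + 101*(509/5))/8 = -(-2737 + 51409/5)/8 = -⅛*37724/5 = -9431/10 ≈ -943.10)
1/A = 1/(-9431/10) = -10/9431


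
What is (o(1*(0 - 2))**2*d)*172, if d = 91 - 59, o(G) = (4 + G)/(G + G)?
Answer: 1376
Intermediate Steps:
o(G) = (4 + G)/(2*G) (o(G) = (4 + G)/((2*G)) = (4 + G)*(1/(2*G)) = (4 + G)/(2*G))
d = 32
(o(1*(0 - 2))**2*d)*172 = (((4 + 1*(0 - 2))/(2*((1*(0 - 2)))))**2*32)*172 = (((4 + 1*(-2))/(2*((1*(-2)))))**2*32)*172 = (((1/2)*(4 - 2)/(-2))**2*32)*172 = (((1/2)*(-1/2)*2)**2*32)*172 = ((-1/2)**2*32)*172 = ((1/4)*32)*172 = 8*172 = 1376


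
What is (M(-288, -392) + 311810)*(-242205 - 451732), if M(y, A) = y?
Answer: -216176642114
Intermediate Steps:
(M(-288, -392) + 311810)*(-242205 - 451732) = (-288 + 311810)*(-242205 - 451732) = 311522*(-693937) = -216176642114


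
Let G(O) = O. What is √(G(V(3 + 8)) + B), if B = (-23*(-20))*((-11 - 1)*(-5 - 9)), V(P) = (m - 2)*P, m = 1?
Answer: √77269 ≈ 277.97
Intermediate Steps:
V(P) = -P (V(P) = (1 - 2)*P = -P)
B = 77280 (B = 460*(-12*(-14)) = 460*168 = 77280)
√(G(V(3 + 8)) + B) = √(-(3 + 8) + 77280) = √(-1*11 + 77280) = √(-11 + 77280) = √77269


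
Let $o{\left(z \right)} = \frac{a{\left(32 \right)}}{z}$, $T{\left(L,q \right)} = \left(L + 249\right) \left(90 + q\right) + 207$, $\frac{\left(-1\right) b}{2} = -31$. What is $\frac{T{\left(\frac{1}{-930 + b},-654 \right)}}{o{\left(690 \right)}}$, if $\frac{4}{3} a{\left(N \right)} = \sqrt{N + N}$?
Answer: $- \frac{3499398480}{217} \approx -1.6126 \cdot 10^{7}$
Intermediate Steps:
$b = 62$ ($b = \left(-2\right) \left(-31\right) = 62$)
$a{\left(N \right)} = \frac{3 \sqrt{2} \sqrt{N}}{4}$ ($a{\left(N \right)} = \frac{3 \sqrt{N + N}}{4} = \frac{3 \sqrt{2 N}}{4} = \frac{3 \sqrt{2} \sqrt{N}}{4}$)
$T{\left(L,q \right)} = 207 + \left(90 + q\right) \left(249 + L\right)$ ($T{\left(L,q \right)} = \left(249 + L\right) \left(90 + q\right) + 207 = \left(90 + q\right) \left(249 + L\right) + 207 = 207 + \left(90 + q\right) \left(249 + L\right)$)
$o{\left(z \right)} = \frac{6}{z}$ ($o{\left(z \right)} = \frac{\frac{3}{4} \sqrt{2} \sqrt{32}}{z} = \frac{\frac{3}{4} \sqrt{2} \cdot 4 \sqrt{2}}{z} = \frac{6}{z}$)
$\frac{T{\left(\frac{1}{-930 + b},-654 \right)}}{o{\left(690 \right)}} = \frac{22617 + \frac{90}{-930 + 62} + 249 \left(-654\right) + \frac{1}{-930 + 62} \left(-654\right)}{6 \cdot \frac{1}{690}} = \frac{22617 + \frac{90}{-868} - 162846 + \frac{1}{-868} \left(-654\right)}{6 \cdot \frac{1}{690}} = \left(22617 + 90 \left(- \frac{1}{868}\right) - 162846 - - \frac{327}{434}\right) \frac{1}{\frac{1}{115}} = \left(22617 - \frac{45}{434} - 162846 + \frac{327}{434}\right) 115 = \left(- \frac{30429552}{217}\right) 115 = - \frac{3499398480}{217}$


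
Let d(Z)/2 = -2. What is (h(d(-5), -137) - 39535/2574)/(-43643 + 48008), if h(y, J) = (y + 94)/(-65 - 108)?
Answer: -1414243/388748646 ≈ -0.0036379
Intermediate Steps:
d(Z) = -4 (d(Z) = 2*(-2) = -4)
h(y, J) = -94/173 - y/173 (h(y, J) = (94 + y)/(-173) = (94 + y)*(-1/173) = -94/173 - y/173)
(h(d(-5), -137) - 39535/2574)/(-43643 + 48008) = ((-94/173 - 1/173*(-4)) - 39535/2574)/(-43643 + 48008) = ((-94/173 + 4/173) - 39535*1/2574)/4365 = (-90/173 - 39535/2574)*(1/4365) = -7071215/445302*1/4365 = -1414243/388748646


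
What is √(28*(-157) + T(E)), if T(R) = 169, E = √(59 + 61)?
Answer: I*√4227 ≈ 65.015*I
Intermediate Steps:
E = 2*√30 (E = √120 = 2*√30 ≈ 10.954)
√(28*(-157) + T(E)) = √(28*(-157) + 169) = √(-4396 + 169) = √(-4227) = I*√4227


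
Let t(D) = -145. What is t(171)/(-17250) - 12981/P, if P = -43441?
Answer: 46044239/149871450 ≈ 0.30722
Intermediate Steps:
t(171)/(-17250) - 12981/P = -145/(-17250) - 12981/(-43441) = -145*(-1/17250) - 12981*(-1/43441) = 29/3450 + 12981/43441 = 46044239/149871450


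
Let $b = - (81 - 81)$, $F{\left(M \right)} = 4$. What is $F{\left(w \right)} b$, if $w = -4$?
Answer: $0$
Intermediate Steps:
$b = 0$ ($b = - (81 - 81) = \left(-1\right) 0 = 0$)
$F{\left(w \right)} b = 4 \cdot 0 = 0$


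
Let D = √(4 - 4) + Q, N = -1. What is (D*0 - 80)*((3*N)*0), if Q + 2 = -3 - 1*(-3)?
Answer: 0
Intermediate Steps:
Q = -2 (Q = -2 + (-3 - 1*(-3)) = -2 + (-3 + 3) = -2 + 0 = -2)
D = -2 (D = √(4 - 4) - 2 = √0 - 2 = 0 - 2 = -2)
(D*0 - 80)*((3*N)*0) = (-2*0 - 80)*((3*(-1))*0) = (0 - 80)*(-3*0) = -80*0 = 0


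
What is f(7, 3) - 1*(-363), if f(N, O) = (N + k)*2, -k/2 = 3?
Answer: 365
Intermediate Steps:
k = -6 (k = -2*3 = -6)
f(N, O) = -12 + 2*N (f(N, O) = (N - 6)*2 = (-6 + N)*2 = -12 + 2*N)
f(7, 3) - 1*(-363) = (-12 + 2*7) - 1*(-363) = (-12 + 14) + 363 = 2 + 363 = 365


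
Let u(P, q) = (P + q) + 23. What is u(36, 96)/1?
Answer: 155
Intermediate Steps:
u(P, q) = 23 + P + q
u(36, 96)/1 = (23 + 36 + 96)/1 = 1*155 = 155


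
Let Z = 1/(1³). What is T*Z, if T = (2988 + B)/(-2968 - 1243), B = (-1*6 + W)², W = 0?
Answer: -3024/4211 ≈ -0.71812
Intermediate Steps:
B = 36 (B = (-1*6 + 0)² = (-6 + 0)² = (-6)² = 36)
Z = 1 (Z = 1/1 = 1)
T = -3024/4211 (T = (2988 + 36)/(-2968 - 1243) = 3024/(-4211) = 3024*(-1/4211) = -3024/4211 ≈ -0.71812)
T*Z = -3024/4211*1 = -3024/4211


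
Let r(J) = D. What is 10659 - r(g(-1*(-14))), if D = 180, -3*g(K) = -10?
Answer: 10479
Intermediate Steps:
g(K) = 10/3 (g(K) = -⅓*(-10) = 10/3)
r(J) = 180
10659 - r(g(-1*(-14))) = 10659 - 1*180 = 10659 - 180 = 10479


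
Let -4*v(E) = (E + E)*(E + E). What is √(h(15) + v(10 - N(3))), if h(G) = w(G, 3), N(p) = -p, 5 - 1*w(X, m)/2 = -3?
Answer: 3*I*√17 ≈ 12.369*I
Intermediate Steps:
w(X, m) = 16 (w(X, m) = 10 - 2*(-3) = 10 + 6 = 16)
h(G) = 16
v(E) = -E² (v(E) = -(E + E)*(E + E)/4 = -2*E*2*E/4 = -E²)
√(h(15) + v(10 - N(3))) = √(16 - (10 - (-1)*3)²) = √(16 - (10 - 1*(-3))²) = √(16 - (10 + 3)²) = √(16 - 1*13²) = √(16 - 1*169) = √(16 - 169) = √(-153) = 3*I*√17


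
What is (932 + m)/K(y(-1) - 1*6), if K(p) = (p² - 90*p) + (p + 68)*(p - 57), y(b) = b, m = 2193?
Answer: -125/129 ≈ -0.96899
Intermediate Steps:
K(p) = p² - 90*p + (-57 + p)*(68 + p) (K(p) = (p² - 90*p) + (68 + p)*(-57 + p) = (p² - 90*p) + (-57 + p)*(68 + p) = p² - 90*p + (-57 + p)*(68 + p))
(932 + m)/K(y(-1) - 1*6) = (932 + 2193)/(-3876 - 79*(-1 - 1*6) + 2*(-1 - 1*6)²) = 3125/(-3876 - 79*(-1 - 6) + 2*(-1 - 6)²) = 3125/(-3876 - 79*(-7) + 2*(-7)²) = 3125/(-3876 + 553 + 2*49) = 3125/(-3876 + 553 + 98) = 3125/(-3225) = 3125*(-1/3225) = -125/129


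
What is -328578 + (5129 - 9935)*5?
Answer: -352608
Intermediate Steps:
-328578 + (5129 - 9935)*5 = -328578 - 4806*5 = -328578 - 24030 = -352608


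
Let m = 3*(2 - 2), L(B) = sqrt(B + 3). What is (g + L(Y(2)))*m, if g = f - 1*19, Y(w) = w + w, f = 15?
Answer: 0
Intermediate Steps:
Y(w) = 2*w
L(B) = sqrt(3 + B)
m = 0 (m = 3*0 = 0)
g = -4 (g = 15 - 1*19 = 15 - 19 = -4)
(g + L(Y(2)))*m = (-4 + sqrt(3 + 2*2))*0 = (-4 + sqrt(3 + 4))*0 = (-4 + sqrt(7))*0 = 0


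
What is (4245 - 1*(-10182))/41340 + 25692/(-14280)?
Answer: -2378027/1639820 ≈ -1.4502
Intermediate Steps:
(4245 - 1*(-10182))/41340 + 25692/(-14280) = (4245 + 10182)*(1/41340) + 25692*(-1/14280) = 14427*(1/41340) - 2141/1190 = 4809/13780 - 2141/1190 = -2378027/1639820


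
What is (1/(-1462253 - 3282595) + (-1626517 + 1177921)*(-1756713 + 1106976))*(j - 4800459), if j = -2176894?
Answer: -9649526332166241201849335/4744848 ≈ -2.0337e+18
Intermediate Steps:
(1/(-1462253 - 3282595) + (-1626517 + 1177921)*(-1756713 + 1106976))*(j - 4800459) = (1/(-1462253 - 3282595) + (-1626517 + 1177921)*(-1756713 + 1106976))*(-2176894 - 4800459) = (1/(-4744848) - 448596*(-649737))*(-6977353) = (-1/4744848 + 291469419252)*(-6977353) = (1382978090999013695/4744848)*(-6977353) = -9649526332166241201849335/4744848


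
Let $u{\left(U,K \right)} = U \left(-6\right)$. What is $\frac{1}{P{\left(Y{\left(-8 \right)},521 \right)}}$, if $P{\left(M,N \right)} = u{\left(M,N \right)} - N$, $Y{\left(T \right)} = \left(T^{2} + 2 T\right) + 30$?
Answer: $- \frac{1}{989} \approx -0.0010111$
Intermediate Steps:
$u{\left(U,K \right)} = - 6 U$
$Y{\left(T \right)} = 30 + T^{2} + 2 T$
$P{\left(M,N \right)} = - N - 6 M$ ($P{\left(M,N \right)} = - 6 M - N = - N - 6 M$)
$\frac{1}{P{\left(Y{\left(-8 \right)},521 \right)}} = \frac{1}{\left(-1\right) 521 - 6 \left(30 + \left(-8\right)^{2} + 2 \left(-8\right)\right)} = \frac{1}{-521 - 6 \left(30 + 64 - 16\right)} = \frac{1}{-521 - 468} = \frac{1}{-989} = - \frac{1}{989}$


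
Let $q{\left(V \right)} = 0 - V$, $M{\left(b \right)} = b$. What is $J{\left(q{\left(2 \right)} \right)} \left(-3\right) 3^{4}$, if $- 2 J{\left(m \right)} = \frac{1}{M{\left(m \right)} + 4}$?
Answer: $\frac{243}{4} \approx 60.75$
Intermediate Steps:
$q{\left(V \right)} = - V$
$J{\left(m \right)} = - \frac{1}{2 \left(4 + m\right)}$ ($J{\left(m \right)} = - \frac{1}{2 \left(m + 4\right)} = - \frac{1}{2 \left(4 + m\right)}$)
$J{\left(q{\left(2 \right)} \right)} \left(-3\right) 3^{4} = - \frac{1}{8 + 2 \left(\left(-1\right) 2\right)} \left(-3\right) 3^{4} = - \frac{1}{8 + 2 \left(-2\right)} \left(-3\right) 81 = - \frac{1}{8 - 4} \left(-3\right) 81 = - \frac{1}{4} \left(-3\right) 81 = \left(-1\right) \frac{1}{4} \left(-3\right) 81 = \left(- \frac{1}{4}\right) \left(-3\right) 81 = \frac{3}{4} \cdot 81 = \frac{243}{4}$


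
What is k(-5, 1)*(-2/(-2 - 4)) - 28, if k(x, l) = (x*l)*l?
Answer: -89/3 ≈ -29.667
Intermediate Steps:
k(x, l) = x*l² (k(x, l) = (l*x)*l = x*l²)
k(-5, 1)*(-2/(-2 - 4)) - 28 = (-5*1²)*(-2/(-2 - 4)) - 28 = (-5*1)*(-2/(-6)) - 28 = -(-5)*(-2)/6 - 28 = -5*⅓ - 28 = -5/3 - 28 = -89/3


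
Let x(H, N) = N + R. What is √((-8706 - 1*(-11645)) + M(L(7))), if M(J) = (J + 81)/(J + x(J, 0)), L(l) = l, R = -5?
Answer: √2983 ≈ 54.617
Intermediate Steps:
x(H, N) = -5 + N (x(H, N) = N - 5 = -5 + N)
M(J) = (81 + J)/(-5 + J) (M(J) = (J + 81)/(J + (-5 + 0)) = (81 + J)/(J - 5) = (81 + J)/(-5 + J))
√((-8706 - 1*(-11645)) + M(L(7))) = √((-8706 - 1*(-11645)) + (81 + 7)/(-5 + 7)) = √((-8706 + 11645) + 88/2) = √(2939 + (½)*88) = √(2939 + 44) = √2983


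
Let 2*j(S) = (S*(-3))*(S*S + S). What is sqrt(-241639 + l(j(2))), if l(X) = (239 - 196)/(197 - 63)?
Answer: I*sqrt(4338864122)/134 ≈ 491.57*I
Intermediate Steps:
j(S) = -3*S*(S + S**2)/2 (j(S) = ((S*(-3))*(S*S + S))/2 = ((-3*S)*(S**2 + S))/2 = ((-3*S)*(S + S**2))/2 = (-3*S*(S + S**2))/2 = -3*S*(S + S**2)/2)
l(X) = 43/134
sqrt(-241639 + l(j(2))) = sqrt(-241639 + 43/134) = sqrt(-32379583/134) = I*sqrt(4338864122)/134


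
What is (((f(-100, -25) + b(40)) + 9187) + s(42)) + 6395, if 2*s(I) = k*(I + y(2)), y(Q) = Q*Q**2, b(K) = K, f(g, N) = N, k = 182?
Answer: 20147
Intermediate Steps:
y(Q) = Q**3
s(I) = 728 + 91*I (s(I) = (182*(I + 2**3))/2 = (182*(I + 8))/2 = (182*(8 + I))/2 = (1456 + 182*I)/2 = 728 + 91*I)
(((f(-100, -25) + b(40)) + 9187) + s(42)) + 6395 = (((-25 + 40) + 9187) + (728 + 91*42)) + 6395 = ((15 + 9187) + (728 + 3822)) + 6395 = (9202 + 4550) + 6395 = 13752 + 6395 = 20147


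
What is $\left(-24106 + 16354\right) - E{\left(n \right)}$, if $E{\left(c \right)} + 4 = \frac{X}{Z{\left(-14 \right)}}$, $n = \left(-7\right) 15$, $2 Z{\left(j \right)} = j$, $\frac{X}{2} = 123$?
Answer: $- \frac{53990}{7} \approx -7712.9$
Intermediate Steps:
$X = 246$ ($X = 2 \cdot 123 = 246$)
$Z{\left(j \right)} = \frac{j}{2}$
$n = -105$
$E{\left(c \right)} = - \frac{274}{7}$ ($E{\left(c \right)} = -4 + \frac{246}{\frac{1}{2} \left(-14\right)} = -4 + \frac{246}{-7} = -4 + 246 \left(- \frac{1}{7}\right) = -4 - \frac{246}{7} = - \frac{274}{7}$)
$\left(-24106 + 16354\right) - E{\left(n \right)} = \left(-24106 + 16354\right) - - \frac{274}{7} = -7752 + \frac{274}{7} = - \frac{53990}{7}$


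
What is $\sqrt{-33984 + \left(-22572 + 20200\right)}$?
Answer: $2 i \sqrt{9089} \approx 190.67 i$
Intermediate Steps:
$\sqrt{-33984 + \left(-22572 + 20200\right)} = \sqrt{-33984 - 2372} = \sqrt{-36356} = 2 i \sqrt{9089}$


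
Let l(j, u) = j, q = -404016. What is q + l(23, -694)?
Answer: -403993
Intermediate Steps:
q + l(23, -694) = -404016 + 23 = -403993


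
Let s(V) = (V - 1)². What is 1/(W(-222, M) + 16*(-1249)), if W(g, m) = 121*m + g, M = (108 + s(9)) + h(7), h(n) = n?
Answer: 1/1453 ≈ 0.00068823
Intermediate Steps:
s(V) = (-1 + V)²
M = 179 (M = (108 + (-1 + 9)²) + 7 = (108 + 8²) + 7 = (108 + 64) + 7 = 172 + 7 = 179)
W(g, m) = g + 121*m
1/(W(-222, M) + 16*(-1249)) = 1/((-222 + 121*179) + 16*(-1249)) = 1/((-222 + 21659) - 19984) = 1/(21437 - 19984) = 1/1453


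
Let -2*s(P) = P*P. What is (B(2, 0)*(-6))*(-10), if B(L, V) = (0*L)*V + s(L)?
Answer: -120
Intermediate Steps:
s(P) = -P²/2 (s(P) = -P*P/2 = -P²/2)
B(L, V) = -L²/2 (B(L, V) = (0*L)*V - L²/2 = 0*V - L²/2 = 0 - L²/2 = -L²/2)
(B(2, 0)*(-6))*(-10) = (-½*2²*(-6))*(-10) = (-½*4*(-6))*(-10) = -2*(-6)*(-10) = 12*(-10) = -120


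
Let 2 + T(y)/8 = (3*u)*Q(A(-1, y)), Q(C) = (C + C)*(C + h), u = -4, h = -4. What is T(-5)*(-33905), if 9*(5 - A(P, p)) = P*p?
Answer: 361834160/27 ≈ 1.3401e+7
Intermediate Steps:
A(P, p) = 5 - P*p/9
Q(C) = 2*C*(-4 + C) (Q(C) = (C + C)*(C - 4) = (2*C)*(-4 + C) = 2*C*(-4 + C))
T(y) = -16 - 192*(1 + y/9)*(5 + y/9) (T(y) = -16 + 8*((3*(-4))*(2*(5 - ⅑*(-1)*y)*(-4 + (5 - ⅑*(-1)*y)))) = -16 + 8*(-24*(5 + y/9)*(-4 + (5 + y/9))) = -16 + 8*(-24*(5 + y/9)*(1 + y/9)) = -16 + 8*(-24*(1 + y/9)*(5 + y/9)) = -16 - 192*(1 + y/9)*(5 + y/9))
T(-5)*(-33905) = (-16 - 64*(9 - 5)*(45 - 5)/27)*(-33905) = (-16 - 64/27*4*40)*(-33905) = (-16 - 10240/27)*(-33905) = -10672/27*(-33905) = 361834160/27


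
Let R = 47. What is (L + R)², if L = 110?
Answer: 24649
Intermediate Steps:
(L + R)² = (110 + 47)² = 157² = 24649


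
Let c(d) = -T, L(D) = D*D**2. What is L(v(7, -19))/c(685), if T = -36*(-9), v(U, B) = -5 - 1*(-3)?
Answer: 2/81 ≈ 0.024691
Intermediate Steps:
v(U, B) = -2 (v(U, B) = -5 + 3 = -2)
T = 324
L(D) = D**3
c(d) = -324 (c(d) = -1*324 = -324)
L(v(7, -19))/c(685) = (-2)**3/(-324) = -8*(-1/324) = 2/81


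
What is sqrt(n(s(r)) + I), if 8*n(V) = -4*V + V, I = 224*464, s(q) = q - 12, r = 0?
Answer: sqrt(415762)/2 ≈ 322.40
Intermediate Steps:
s(q) = -12 + q
I = 103936
n(V) = -3*V/8 (n(V) = (-4*V + V)/8 = (-3*V)/8 = -3*V/8)
sqrt(n(s(r)) + I) = sqrt(-3*(-12 + 0)/8 + 103936) = sqrt(-3/8*(-12) + 103936) = sqrt(9/2 + 103936) = sqrt(207881/2) = sqrt(415762)/2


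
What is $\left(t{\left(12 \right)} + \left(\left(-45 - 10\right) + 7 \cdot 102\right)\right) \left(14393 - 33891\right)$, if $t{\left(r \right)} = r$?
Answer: $-13083158$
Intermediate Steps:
$\left(t{\left(12 \right)} + \left(\left(-45 - 10\right) + 7 \cdot 102\right)\right) \left(14393 - 33891\right) = \left(12 + \left(\left(-45 - 10\right) + 7 \cdot 102\right)\right) \left(14393 - 33891\right) = \left(12 + \left(-55 + 714\right)\right) \left(-19498\right) = \left(12 + 659\right) \left(-19498\right) = 671 \left(-19498\right) = -13083158$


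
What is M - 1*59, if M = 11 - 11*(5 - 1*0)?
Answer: -103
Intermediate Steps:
M = -44 (M = 11 - 11*(5 + 0) = 11 - 11*5 = 11 - 55 = -44)
M - 1*59 = -44 - 1*59 = -44 - 59 = -103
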